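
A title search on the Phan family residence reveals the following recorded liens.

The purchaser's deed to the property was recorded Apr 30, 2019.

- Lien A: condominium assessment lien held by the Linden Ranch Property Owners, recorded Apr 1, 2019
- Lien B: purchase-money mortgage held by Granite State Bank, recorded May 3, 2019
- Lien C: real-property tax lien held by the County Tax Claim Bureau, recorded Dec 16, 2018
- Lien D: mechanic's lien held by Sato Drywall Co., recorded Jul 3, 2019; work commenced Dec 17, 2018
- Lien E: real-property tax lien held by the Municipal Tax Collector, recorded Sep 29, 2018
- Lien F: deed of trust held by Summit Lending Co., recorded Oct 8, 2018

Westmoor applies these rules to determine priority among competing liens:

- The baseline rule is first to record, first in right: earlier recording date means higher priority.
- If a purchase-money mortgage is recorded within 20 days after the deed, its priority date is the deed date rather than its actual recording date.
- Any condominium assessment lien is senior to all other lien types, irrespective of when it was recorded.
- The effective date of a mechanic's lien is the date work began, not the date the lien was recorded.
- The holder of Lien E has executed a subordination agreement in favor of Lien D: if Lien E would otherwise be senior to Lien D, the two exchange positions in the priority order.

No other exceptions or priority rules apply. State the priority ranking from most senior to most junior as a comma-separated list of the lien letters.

A, D, F, C, E, B

Adjusting effective dates: B's effective date is the deed date, Apr 30, 2019; D relates back to Dec 17, 2018 (work commenced).
A, as a condominium assessment lien, has superpriority and ranks first.
Among the remaining liens, by effective date: E (Sep 29, 2018), F (Oct 8, 2018), C (Dec 16, 2018), D (Dec 17, 2018), B (Apr 30, 2019).
E is senior to D before the subordination, so the two trade places.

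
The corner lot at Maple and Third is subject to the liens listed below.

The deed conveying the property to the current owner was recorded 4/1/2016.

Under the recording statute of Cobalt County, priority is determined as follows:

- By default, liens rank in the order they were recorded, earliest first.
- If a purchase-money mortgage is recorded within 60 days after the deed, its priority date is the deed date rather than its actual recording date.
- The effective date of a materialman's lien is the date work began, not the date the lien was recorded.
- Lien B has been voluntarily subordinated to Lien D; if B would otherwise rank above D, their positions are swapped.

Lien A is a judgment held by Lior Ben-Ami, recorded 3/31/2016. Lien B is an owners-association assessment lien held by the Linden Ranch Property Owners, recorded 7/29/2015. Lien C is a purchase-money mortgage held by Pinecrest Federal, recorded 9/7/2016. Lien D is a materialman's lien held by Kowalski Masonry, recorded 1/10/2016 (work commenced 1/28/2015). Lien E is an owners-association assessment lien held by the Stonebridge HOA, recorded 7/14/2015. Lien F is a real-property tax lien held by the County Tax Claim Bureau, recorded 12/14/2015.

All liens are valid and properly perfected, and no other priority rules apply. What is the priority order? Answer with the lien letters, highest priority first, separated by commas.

Adjusting effective dates: C was recorded 159 days after the deed, outside the 60-day window, so it keeps its recording date; D's effective date is 1/28/2015, when work began.
Sorted by effective date: D (1/28/2015), E (7/14/2015), B (7/29/2015), F (12/14/2015), A (3/31/2016), C (9/7/2016).
Since B is not senior to D, the subordination leaves the order unchanged.

D, E, B, F, A, C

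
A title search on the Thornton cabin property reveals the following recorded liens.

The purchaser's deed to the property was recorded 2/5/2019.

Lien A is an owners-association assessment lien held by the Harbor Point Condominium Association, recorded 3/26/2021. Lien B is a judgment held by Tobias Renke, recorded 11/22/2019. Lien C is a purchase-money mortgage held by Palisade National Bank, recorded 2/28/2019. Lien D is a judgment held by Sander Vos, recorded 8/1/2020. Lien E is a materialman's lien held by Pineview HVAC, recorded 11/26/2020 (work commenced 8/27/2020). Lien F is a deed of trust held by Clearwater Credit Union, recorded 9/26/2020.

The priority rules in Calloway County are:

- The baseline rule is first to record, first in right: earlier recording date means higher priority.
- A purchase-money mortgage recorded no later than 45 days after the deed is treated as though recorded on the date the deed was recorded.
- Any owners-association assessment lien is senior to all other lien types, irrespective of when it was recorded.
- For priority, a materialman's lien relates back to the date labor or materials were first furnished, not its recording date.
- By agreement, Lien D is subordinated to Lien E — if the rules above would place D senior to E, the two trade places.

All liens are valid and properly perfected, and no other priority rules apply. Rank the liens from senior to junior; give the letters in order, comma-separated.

Adjusting effective dates: C was recorded within the 45-day window, so its effective date is the deed date 2/5/2019; E relates back to 8/27/2020 (work commenced).
A is an owners-association assessment lien, so it outranks all other liens regardless of date.
Remaining liens by effective date: C (2/5/2019), B (11/22/2019), D (8/1/2020), E (8/27/2020), F (9/26/2020).
The subordination applies — D was senior to E — so D and E swap.

A, C, B, E, D, F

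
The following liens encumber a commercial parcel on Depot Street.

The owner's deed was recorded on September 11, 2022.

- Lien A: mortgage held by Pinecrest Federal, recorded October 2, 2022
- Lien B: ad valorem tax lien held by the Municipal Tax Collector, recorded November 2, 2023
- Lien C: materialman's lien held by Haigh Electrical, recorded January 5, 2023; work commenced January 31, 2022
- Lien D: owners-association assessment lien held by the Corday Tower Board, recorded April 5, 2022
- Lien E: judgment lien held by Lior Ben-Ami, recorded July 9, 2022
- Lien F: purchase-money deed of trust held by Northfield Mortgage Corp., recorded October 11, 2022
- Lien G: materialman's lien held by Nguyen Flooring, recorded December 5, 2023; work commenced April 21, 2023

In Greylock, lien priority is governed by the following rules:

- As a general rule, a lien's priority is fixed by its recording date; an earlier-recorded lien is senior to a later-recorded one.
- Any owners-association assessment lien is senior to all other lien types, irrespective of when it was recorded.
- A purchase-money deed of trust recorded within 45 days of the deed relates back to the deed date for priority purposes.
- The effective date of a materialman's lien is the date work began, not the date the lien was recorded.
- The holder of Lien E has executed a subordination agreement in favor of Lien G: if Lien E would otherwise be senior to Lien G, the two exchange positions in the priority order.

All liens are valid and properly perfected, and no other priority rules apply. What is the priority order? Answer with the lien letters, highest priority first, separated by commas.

Effective dates after the stated exceptions: C is treated as recorded January 31, 2022, the work-commencement date; F relates back to the deed date September 11, 2022; G's effective date is April 21, 2023, when work began.
D is an owners-association assessment lien, so it outranks all other liens regardless of date.
Among the remaining liens, by effective date: C (January 31, 2022), E (July 9, 2022), F (September 11, 2022), A (October 2, 2022), G (April 21, 2023), B (November 2, 2023).
E is senior to G before the subordination, so the two trade places.

D, C, G, F, A, E, B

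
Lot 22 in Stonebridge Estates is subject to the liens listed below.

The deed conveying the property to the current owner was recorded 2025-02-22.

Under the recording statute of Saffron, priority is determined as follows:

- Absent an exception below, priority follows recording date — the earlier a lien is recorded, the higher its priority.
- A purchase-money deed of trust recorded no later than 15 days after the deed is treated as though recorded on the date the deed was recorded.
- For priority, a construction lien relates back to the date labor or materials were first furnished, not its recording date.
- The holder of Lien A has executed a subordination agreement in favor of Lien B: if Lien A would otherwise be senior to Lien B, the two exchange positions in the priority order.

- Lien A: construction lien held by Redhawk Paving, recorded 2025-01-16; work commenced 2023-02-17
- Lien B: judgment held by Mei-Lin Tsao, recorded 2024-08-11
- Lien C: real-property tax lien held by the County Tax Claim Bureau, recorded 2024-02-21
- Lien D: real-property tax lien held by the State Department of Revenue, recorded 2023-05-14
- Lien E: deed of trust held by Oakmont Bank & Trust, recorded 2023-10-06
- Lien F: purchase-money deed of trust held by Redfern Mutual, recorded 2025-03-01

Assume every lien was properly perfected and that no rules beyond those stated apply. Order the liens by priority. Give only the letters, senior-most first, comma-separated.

B, D, E, C, A, F

First, effective dates: A's effective date is 2023-02-17, when work began; F relates back to the deed date 2025-02-22.
Ordering by effective date: A (2023-02-17), D (2023-05-14), E (2023-10-06), C (2024-02-21), B (2024-08-11), F (2025-02-22).
A is senior to B before the subordination, so the two trade places.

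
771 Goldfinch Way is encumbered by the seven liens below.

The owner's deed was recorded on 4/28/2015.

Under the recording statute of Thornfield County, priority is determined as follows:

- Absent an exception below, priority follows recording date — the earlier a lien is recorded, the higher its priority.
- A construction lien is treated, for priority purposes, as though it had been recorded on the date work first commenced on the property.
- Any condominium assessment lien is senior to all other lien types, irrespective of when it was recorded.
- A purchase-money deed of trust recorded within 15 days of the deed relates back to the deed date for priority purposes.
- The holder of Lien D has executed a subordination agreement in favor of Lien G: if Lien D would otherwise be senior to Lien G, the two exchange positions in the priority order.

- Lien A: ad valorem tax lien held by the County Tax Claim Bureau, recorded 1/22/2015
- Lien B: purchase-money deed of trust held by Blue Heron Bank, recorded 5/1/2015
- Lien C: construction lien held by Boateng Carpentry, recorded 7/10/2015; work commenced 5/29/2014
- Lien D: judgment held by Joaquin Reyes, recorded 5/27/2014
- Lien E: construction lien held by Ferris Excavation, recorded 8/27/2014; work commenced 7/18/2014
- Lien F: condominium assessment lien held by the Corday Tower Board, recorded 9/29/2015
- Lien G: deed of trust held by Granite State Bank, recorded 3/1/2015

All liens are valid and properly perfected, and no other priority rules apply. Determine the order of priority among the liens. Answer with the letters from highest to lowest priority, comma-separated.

Adjusting effective dates: B relates back to the deed date 4/28/2015; C relates back to 5/29/2014 (work commenced); E's effective date is 7/18/2014, when work began.
F is a condominium assessment lien, so it outranks all other liens regardless of date.
The other liens, earliest effective date first: D (5/27/2014), C (5/29/2014), E (7/18/2014), A (1/22/2015), G (3/1/2015), B (4/28/2015).
The subordination applies — D was senior to G — so D and G swap.

F, G, C, E, A, D, B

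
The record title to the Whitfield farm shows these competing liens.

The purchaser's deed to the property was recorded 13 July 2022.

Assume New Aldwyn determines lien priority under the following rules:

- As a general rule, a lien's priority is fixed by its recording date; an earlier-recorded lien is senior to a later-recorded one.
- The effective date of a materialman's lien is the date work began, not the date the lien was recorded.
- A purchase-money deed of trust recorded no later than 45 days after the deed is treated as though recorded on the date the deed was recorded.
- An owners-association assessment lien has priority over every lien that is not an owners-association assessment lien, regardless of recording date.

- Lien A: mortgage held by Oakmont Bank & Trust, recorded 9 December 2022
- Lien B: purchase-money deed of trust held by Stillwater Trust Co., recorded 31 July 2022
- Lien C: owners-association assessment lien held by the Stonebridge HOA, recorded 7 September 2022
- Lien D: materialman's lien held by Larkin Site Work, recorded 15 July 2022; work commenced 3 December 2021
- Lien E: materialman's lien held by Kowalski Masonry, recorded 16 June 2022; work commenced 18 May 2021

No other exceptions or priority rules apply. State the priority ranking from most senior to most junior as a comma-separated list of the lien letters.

Effective dates: B relates back to the deed date 13 July 2022; D's effective date is 3 December 2021, when work began; E's effective date is 18 May 2021, when work began.
C, as an owners-association assessment lien, has superpriority and ranks first.
Ordering the rest by effective date: E (18 May 2021), D (3 December 2021), B (13 July 2022), A (9 December 2022).

C, E, D, B, A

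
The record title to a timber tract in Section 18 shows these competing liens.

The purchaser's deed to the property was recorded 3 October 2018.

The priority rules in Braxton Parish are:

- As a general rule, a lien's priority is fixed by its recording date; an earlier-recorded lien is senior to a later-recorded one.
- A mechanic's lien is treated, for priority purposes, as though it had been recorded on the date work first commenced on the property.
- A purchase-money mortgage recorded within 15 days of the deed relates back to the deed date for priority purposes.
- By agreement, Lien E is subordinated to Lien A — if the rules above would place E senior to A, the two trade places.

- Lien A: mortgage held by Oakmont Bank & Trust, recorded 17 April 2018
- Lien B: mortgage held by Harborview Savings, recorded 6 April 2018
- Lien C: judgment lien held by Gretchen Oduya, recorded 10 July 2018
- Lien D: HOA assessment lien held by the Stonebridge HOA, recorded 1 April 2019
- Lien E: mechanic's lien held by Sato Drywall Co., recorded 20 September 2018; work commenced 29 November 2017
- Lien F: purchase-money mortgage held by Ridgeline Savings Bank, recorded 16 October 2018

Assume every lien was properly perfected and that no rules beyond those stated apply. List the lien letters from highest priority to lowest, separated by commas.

A, B, E, C, F, D

Adjusting effective dates: E is treated as recorded 29 November 2017, the work-commencement date; F's effective date is the deed date, 3 October 2018.
By effective date: E (29 November 2017), B (6 April 2018), A (17 April 2018), C (10 July 2018), F (3 October 2018), D (1 April 2019).
Because E would otherwise rank above A, the subordination swaps them.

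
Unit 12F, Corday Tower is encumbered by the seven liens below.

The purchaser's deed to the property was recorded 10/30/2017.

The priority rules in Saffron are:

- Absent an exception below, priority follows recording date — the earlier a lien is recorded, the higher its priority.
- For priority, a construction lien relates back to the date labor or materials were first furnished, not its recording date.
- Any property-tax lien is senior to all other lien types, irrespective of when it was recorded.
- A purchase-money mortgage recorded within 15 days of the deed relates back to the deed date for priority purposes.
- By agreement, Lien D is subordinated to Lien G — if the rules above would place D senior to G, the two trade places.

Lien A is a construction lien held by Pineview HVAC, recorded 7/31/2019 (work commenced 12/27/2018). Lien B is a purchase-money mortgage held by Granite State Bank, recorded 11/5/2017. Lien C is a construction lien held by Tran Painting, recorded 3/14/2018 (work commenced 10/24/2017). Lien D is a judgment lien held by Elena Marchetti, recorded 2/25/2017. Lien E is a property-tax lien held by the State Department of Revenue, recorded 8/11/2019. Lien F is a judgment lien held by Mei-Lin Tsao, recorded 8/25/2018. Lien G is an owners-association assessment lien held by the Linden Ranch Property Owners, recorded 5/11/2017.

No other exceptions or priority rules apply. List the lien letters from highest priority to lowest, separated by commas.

Effective dates: A is treated as recorded 12/27/2018, the work-commencement date; B relates back to the deed date 10/30/2017; C's effective date is 10/24/2017, when work began.
As a property-tax lien, E is senior to every other lien.
The other liens, earliest effective date first: D (2/25/2017), G (5/11/2017), C (10/24/2017), B (10/30/2017), F (8/25/2018), A (12/27/2018).
D is senior to G before the subordination, so the two trade places.

E, G, D, C, B, F, A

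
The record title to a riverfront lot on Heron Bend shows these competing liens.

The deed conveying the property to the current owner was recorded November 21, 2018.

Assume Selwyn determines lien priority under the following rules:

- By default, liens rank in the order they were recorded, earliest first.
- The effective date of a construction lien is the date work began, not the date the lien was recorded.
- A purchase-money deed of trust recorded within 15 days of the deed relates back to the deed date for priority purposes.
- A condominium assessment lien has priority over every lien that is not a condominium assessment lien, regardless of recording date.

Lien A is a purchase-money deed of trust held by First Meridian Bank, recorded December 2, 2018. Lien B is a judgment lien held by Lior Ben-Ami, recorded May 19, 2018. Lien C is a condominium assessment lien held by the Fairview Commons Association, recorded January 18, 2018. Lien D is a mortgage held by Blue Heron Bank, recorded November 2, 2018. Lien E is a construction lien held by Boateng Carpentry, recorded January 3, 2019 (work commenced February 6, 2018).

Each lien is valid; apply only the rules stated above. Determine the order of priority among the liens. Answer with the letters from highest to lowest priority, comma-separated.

Effective dates after the stated exceptions: A's effective date is the deed date, November 21, 2018; E is treated as recorded February 6, 2018, the work-commencement date.
C is a condominium assessment lien, so it outranks all other liens regardless of date.
Remaining liens by effective date: E (February 6, 2018), B (May 19, 2018), D (November 2, 2018), A (November 21, 2018).

C, E, B, D, A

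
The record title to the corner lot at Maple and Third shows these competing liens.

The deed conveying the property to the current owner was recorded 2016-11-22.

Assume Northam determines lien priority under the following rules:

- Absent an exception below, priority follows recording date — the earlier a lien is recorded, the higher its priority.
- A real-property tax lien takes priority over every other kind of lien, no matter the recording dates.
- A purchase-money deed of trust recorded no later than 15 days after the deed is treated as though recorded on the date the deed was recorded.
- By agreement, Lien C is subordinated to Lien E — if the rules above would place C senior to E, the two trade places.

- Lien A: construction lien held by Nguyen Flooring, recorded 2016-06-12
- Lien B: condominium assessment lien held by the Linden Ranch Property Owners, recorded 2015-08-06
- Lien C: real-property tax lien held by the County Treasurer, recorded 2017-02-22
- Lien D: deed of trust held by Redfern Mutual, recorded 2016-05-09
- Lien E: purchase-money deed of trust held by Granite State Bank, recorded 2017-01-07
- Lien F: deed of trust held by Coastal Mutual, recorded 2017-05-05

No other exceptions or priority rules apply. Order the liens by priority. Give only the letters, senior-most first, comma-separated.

First, effective dates: E was recorded 46 days after the deed, outside the 15-day window, so it keeps its recording date.
C is a real-property tax lien, so it outranks all other liens regardless of date.
The other liens, earliest effective date first: B (2015-08-06), D (2016-05-09), A (2016-06-12), E (2017-01-07), F (2017-05-05).
Because C would otherwise rank above E, the subordination swaps them.

E, B, D, A, C, F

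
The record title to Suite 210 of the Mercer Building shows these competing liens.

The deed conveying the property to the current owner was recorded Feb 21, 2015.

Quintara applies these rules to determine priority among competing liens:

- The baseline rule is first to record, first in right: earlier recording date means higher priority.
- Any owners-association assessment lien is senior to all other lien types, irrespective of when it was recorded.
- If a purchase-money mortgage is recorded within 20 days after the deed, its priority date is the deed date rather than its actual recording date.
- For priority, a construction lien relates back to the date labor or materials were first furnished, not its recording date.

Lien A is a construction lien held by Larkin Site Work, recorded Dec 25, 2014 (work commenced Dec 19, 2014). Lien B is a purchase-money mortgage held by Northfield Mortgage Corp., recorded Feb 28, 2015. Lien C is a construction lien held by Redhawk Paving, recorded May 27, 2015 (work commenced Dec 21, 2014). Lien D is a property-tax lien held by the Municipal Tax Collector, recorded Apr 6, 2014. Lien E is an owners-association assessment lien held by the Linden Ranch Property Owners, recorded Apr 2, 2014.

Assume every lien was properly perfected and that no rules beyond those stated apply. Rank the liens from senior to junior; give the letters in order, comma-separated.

Effective dates after the stated exceptions: A is treated as recorded Dec 19, 2014, the work-commencement date; B relates back to the deed date Feb 21, 2015; C is treated as recorded Dec 21, 2014, the work-commencement date.
E is an owners-association assessment lien, so it outranks all other liens regardless of date.
The other liens, earliest effective date first: D (Apr 6, 2014), A (Dec 19, 2014), C (Dec 21, 2014), B (Feb 21, 2015).

E, D, A, C, B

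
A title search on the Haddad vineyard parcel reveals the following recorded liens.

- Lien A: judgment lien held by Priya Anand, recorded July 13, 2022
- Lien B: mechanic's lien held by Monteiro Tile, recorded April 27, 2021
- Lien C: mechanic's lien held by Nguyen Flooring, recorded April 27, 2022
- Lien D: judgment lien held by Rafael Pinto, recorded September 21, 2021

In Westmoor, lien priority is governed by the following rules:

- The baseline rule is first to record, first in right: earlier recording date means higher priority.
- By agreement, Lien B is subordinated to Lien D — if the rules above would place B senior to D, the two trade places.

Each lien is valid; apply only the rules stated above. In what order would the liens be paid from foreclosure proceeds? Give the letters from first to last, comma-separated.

D, B, C, A

By effective date: B (April 27, 2021), D (September 21, 2021), C (April 27, 2022), A (July 13, 2022).
The subordination applies — B was senior to D — so B and D swap.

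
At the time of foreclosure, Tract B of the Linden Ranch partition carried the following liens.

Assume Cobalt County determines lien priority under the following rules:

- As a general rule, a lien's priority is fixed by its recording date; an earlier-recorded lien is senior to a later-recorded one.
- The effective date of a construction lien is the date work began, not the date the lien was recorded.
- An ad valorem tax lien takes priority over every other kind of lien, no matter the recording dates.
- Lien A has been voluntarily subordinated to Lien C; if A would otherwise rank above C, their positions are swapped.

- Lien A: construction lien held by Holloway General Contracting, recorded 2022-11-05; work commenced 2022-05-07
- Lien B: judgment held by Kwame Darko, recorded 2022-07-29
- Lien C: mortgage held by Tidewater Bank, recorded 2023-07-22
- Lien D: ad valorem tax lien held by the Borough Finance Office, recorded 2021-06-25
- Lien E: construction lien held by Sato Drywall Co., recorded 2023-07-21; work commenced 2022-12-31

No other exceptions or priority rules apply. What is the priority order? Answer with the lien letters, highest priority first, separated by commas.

D, C, B, E, A

First, effective dates: A's effective date is 2022-05-07, when work began; E is treated as recorded 2022-12-31, the work-commencement date.
D, as an ad valorem tax lien, has superpriority and ranks first.
Ordering the rest by effective date: A (2022-05-07), B (2022-07-29), E (2022-12-31), C (2023-07-22).
A is senior to C before the subordination, so the two trade places.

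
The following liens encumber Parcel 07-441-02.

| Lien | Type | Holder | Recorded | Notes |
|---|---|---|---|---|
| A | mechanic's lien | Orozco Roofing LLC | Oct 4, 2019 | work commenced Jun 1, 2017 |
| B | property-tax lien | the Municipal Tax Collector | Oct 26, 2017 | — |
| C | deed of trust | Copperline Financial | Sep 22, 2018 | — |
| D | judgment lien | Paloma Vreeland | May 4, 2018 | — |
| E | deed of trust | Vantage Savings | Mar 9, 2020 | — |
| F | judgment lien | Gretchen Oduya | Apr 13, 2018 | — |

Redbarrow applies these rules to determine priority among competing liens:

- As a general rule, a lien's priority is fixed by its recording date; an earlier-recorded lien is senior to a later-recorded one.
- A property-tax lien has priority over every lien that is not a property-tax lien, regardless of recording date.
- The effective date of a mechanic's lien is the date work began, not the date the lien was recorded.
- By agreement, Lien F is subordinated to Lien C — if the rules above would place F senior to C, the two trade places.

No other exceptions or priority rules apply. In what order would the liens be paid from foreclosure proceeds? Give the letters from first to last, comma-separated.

B, A, C, D, F, E

Effective dates: A is treated as recorded Jun 1, 2017, the work-commencement date.
B is a property-tax lien and takes priority over every other lien.
The other liens, earliest effective date first: A (Jun 1, 2017), F (Apr 13, 2018), D (May 4, 2018), C (Sep 22, 2018), E (Mar 9, 2020).
The subordination applies — F was senior to C — so F and C swap.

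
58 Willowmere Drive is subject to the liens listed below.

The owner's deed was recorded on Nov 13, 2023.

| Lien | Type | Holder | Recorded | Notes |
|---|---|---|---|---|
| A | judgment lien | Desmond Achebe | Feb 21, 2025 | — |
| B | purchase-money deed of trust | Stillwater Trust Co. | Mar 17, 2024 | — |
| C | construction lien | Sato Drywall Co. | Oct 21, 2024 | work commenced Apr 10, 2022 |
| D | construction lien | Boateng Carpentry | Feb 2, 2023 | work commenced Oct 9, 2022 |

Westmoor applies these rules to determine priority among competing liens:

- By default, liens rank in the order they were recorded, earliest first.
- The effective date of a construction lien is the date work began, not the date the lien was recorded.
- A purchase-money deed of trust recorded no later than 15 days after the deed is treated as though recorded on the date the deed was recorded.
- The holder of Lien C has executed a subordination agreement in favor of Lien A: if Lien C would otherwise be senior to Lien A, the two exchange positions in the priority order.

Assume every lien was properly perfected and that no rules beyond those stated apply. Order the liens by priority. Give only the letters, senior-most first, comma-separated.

A, D, B, C

Adjusting effective dates: B was recorded 125 days after the deed, outside the 15-day window, so it keeps its recording date; C relates back to Apr 10, 2022 (work commenced); D relates back to Oct 9, 2022 (work commenced).
Ordering by effective date: C (Apr 10, 2022), D (Oct 9, 2022), B (Mar 17, 2024), A (Feb 21, 2025).
The subordination applies — C was senior to A — so C and A swap.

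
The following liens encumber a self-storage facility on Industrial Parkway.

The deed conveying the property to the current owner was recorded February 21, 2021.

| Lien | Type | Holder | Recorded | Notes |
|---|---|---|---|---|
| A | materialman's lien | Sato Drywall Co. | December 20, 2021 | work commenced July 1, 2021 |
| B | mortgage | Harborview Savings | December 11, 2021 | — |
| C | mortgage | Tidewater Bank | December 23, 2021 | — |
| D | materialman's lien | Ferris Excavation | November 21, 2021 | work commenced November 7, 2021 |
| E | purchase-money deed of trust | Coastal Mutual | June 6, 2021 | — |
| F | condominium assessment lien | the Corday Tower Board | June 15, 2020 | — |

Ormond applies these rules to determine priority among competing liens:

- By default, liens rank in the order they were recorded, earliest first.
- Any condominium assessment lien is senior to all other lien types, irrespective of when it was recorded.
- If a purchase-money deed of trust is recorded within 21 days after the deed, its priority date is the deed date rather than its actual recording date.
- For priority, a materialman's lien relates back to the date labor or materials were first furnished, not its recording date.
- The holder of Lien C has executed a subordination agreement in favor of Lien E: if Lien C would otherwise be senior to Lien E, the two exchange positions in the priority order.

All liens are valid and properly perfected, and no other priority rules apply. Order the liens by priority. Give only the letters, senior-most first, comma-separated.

F, E, A, D, B, C

Adjusting effective dates: A's effective date is July 1, 2021, when work began; D relates back to November 7, 2021 (work commenced); E was recorded 105 days after the deed — beyond 21 days — so no relation-back applies.
F, as a condominium assessment lien, has superpriority and ranks first.
Ordering the rest by effective date: E (June 6, 2021), A (July 1, 2021), D (November 7, 2021), B (December 11, 2021), C (December 23, 2021).
C is already junior to E, so the subordination agreement changes nothing.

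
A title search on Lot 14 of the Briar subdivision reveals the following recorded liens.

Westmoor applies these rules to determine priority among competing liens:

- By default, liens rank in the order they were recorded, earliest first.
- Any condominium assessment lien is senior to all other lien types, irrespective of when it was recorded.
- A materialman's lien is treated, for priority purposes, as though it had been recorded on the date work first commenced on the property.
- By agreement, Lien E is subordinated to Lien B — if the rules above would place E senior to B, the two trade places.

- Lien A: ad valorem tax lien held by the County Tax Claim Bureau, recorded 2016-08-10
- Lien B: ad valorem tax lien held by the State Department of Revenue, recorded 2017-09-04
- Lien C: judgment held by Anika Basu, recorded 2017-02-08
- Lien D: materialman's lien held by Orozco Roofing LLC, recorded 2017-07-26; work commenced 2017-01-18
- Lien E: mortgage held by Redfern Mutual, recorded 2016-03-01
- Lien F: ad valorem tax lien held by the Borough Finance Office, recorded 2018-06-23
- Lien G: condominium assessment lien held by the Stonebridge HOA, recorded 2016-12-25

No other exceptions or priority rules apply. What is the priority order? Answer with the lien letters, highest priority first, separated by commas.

G, B, A, D, C, E, F

Adjusting effective dates: D's effective date is 2017-01-18, when work began.
G is a condominium assessment lien, so it outranks all other liens regardless of date.
Among the remaining liens, by effective date: E (2016-03-01), A (2016-08-10), D (2017-01-18), C (2017-02-08), B (2017-09-04), F (2018-06-23).
Because E would otherwise rank above B, the subordination swaps them.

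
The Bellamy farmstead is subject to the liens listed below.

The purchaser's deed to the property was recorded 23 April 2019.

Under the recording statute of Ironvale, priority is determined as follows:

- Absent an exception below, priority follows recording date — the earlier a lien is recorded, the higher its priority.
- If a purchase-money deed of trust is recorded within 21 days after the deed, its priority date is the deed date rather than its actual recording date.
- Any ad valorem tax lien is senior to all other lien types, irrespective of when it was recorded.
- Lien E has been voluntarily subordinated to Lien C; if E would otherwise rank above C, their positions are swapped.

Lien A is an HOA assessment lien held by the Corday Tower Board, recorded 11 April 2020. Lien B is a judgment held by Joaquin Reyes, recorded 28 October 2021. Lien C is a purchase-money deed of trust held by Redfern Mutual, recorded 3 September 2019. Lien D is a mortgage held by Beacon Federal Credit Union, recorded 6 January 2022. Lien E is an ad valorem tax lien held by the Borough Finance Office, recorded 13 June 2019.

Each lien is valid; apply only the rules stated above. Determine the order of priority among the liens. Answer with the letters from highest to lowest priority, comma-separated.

Adjusting effective dates: C was recorded 133 days after the deed, outside the 21-day window, so it keeps its recording date.
E is an ad valorem tax lien, so it outranks all other liens regardless of date.
Ordering the rest by effective date: C (3 September 2019), A (11 April 2020), B (28 October 2021), D (6 January 2022).
E is senior to C before the subordination, so the two trade places.

C, E, A, B, D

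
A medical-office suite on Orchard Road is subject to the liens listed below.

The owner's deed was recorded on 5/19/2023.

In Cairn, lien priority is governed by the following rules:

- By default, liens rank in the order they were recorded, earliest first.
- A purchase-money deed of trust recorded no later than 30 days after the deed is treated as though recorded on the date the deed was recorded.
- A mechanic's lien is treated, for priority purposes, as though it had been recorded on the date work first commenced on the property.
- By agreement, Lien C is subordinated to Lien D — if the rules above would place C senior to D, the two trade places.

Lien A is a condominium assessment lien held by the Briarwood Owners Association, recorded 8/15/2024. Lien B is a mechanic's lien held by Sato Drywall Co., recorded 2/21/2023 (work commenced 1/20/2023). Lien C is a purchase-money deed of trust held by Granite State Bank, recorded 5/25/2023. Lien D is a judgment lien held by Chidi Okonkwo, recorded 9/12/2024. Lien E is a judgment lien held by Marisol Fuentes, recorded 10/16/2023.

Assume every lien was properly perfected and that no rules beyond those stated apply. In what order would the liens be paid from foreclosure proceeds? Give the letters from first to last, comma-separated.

B, D, E, A, C

Effective dates after the stated exceptions: B relates back to 1/20/2023 (work commenced); C was recorded within the 30-day window, so its effective date is the deed date 5/19/2023.
Ordering by effective date: B (1/20/2023), C (5/19/2023), E (10/16/2023), A (8/15/2024), D (9/12/2024).
Because C would otherwise rank above D, the subordination swaps them.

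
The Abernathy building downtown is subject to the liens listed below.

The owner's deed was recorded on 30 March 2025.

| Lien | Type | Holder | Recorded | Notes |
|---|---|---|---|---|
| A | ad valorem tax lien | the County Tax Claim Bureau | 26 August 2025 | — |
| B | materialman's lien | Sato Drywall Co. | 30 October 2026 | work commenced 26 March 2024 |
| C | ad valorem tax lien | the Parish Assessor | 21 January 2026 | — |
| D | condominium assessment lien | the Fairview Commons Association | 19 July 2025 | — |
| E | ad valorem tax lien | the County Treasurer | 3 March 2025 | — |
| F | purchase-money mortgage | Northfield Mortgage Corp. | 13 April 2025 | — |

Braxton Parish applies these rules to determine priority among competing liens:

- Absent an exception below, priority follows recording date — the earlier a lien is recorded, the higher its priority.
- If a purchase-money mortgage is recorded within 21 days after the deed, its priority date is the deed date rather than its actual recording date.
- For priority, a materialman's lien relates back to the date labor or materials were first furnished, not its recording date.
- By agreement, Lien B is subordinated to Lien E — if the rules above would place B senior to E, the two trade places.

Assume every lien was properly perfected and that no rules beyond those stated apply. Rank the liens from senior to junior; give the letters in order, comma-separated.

E, B, F, D, A, C

Effective dates: B is treated as recorded 26 March 2024, the work-commencement date; F was recorded within the 21-day window, so its effective date is the deed date 30 March 2025.
By effective date: B (26 March 2024), E (3 March 2025), F (30 March 2025), D (19 July 2025), A (26 August 2025), C (21 January 2026).
The subordination applies — B was senior to E — so B and E swap.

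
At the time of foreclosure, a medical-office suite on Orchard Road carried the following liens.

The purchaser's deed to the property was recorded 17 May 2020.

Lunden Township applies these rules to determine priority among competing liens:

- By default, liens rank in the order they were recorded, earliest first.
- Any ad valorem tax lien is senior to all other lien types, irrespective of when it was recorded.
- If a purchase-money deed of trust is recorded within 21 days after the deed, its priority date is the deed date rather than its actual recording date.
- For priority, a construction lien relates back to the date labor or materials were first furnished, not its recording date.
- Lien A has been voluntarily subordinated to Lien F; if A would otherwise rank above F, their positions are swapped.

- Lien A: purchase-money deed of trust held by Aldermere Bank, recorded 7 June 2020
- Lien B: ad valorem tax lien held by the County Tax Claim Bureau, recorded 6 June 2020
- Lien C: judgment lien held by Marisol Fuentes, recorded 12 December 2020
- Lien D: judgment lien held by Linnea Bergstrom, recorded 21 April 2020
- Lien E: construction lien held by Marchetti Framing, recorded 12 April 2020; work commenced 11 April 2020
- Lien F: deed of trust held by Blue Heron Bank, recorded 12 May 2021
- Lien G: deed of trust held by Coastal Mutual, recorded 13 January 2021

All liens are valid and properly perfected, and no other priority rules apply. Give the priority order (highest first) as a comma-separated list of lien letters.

B, E, D, F, C, G, A

Adjusting effective dates: A relates back to the deed date 17 May 2020; E's effective date is 11 April 2020, when work began.
B is an ad valorem tax lien, so it outranks all other liens regardless of date.
Among the remaining liens, by effective date: E (11 April 2020), D (21 April 2020), A (17 May 2020), C (12 December 2020), G (13 January 2021), F (12 May 2021).
Because A would otherwise rank above F, the subordination swaps them.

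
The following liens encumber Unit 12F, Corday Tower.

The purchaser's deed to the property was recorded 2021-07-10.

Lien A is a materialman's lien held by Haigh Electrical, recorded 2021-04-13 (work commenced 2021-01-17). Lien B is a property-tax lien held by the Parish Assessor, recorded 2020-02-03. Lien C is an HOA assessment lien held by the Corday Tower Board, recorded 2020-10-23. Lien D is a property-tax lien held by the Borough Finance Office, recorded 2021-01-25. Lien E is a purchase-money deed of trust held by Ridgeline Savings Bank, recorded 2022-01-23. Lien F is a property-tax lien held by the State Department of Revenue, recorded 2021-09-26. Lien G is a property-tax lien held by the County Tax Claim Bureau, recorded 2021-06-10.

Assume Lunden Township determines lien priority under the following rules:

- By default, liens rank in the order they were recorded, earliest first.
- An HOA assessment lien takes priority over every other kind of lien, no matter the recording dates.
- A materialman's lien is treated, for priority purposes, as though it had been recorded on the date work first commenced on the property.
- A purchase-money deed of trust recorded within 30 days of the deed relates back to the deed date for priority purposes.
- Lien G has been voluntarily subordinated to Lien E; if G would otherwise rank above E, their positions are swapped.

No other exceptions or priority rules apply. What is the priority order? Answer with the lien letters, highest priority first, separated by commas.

Adjusting effective dates: A relates back to 2021-01-17 (work commenced); E was recorded 197 days after the deed, outside the 30-day window, so it keeps its recording date.
C is an HOA assessment lien, so it outranks all other liens regardless of date.
The other liens, earliest effective date first: B (2020-02-03), A (2021-01-17), D (2021-01-25), G (2021-06-10), F (2021-09-26), E (2022-01-23).
G is senior to E before the subordination, so the two trade places.

C, B, A, D, E, F, G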